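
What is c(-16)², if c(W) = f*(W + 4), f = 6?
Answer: 5184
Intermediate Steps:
c(W) = 24 + 6*W (c(W) = 6*(W + 4) = 6*(4 + W) = 24 + 6*W)
c(-16)² = (24 + 6*(-16))² = (24 - 96)² = (-72)² = 5184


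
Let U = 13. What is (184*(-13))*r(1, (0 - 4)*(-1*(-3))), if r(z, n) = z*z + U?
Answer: -33488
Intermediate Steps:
r(z, n) = 13 + z² (r(z, n) = z*z + 13 = z² + 13 = 13 + z²)
(184*(-13))*r(1, (0 - 4)*(-1*(-3))) = (184*(-13))*(13 + 1²) = -2392*(13 + 1) = -2392*14 = -33488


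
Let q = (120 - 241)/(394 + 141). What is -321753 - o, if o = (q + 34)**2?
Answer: -92420241186/286225 ≈ -3.2289e+5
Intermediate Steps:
q = -121/535 ≈ -0.22617
o = 326488761/286225 (o = (-121/535 + 34)**2 = (18069/535)**2 = 326488761/286225 ≈ 1140.7)
-321753 - o = -321753 - 1*326488761/286225 = -321753 - 326488761/286225 = -92420241186/286225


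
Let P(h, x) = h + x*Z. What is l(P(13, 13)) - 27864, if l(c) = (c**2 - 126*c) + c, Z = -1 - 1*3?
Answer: -21468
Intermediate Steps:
Z = -4 (Z = -1 - 3 = -4)
P(h, x) = h - 4*x (P(h, x) = h + x*(-4) = h - 4*x)
l(c) = c**2 - 125*c
l(P(13, 13)) - 27864 = (13 - 4*13)*(-125 + (13 - 4*13)) - 27864 = (13 - 52)*(-125 + (13 - 52)) - 27864 = -39*(-125 - 39) - 27864 = -39*(-164) - 27864 = 6396 - 27864 = -21468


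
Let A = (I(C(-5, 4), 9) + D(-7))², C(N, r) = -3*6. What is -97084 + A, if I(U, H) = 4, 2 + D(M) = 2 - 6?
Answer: -97080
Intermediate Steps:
D(M) = -6 (D(M) = -2 + (2 - 6) = -2 - 4 = -6)
C(N, r) = -18
A = 4 (A = (4 - 6)² = (-2)² = 4)
-97084 + A = -97084 + 4 = -97080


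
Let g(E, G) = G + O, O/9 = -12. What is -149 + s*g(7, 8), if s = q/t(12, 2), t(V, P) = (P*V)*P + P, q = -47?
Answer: -55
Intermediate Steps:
O = -108 (O = 9*(-12) = -108)
g(E, G) = -108 + G (g(E, G) = G - 108 = -108 + G)
t(V, P) = P + V*P**2 (t(V, P) = V*P**2 + P = P + V*P**2)
s = -47/50 (s = -47*1/(2*(1 + 2*12)) = -47*1/(2*(1 + 24)) = -47/(2*25) = -47/50 ≈ -0.94000)
-149 + s*g(7, 8) = -149 - 47*(-108 + 8)/50 = -149 - 47/50*(-100) = -149 + 94 = -55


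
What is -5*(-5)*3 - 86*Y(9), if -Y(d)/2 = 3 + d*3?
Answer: 5235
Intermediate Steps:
Y(d) = -6 - 6*d (Y(d) = -2*(3 + d*3) = -2*(3 + 3*d) = -6 - 6*d)
-5*(-5)*3 - 86*Y(9) = -5*(-5)*3 - 86*(-6 - 6*9) = 25*3 - 86*(-6 - 54) = 75 - 86*(-60) = 75 + 5160 = 5235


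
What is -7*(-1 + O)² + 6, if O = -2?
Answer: -57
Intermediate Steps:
-7*(-1 + O)² + 6 = -7*(-1 - 2)² + 6 = -7*(-3)² + 6 = -7*9 + 6 = -63 + 6 = -57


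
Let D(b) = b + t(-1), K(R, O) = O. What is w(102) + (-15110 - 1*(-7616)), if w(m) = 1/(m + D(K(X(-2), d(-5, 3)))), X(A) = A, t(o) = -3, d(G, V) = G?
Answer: -704435/94 ≈ -7494.0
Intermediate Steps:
D(b) = -3 + b (D(b) = b - 3 = -3 + b)
w(m) = 1/(-8 + m) (w(m) = 1/(m + (-3 - 5)) = 1/(m - 8) = 1/(-8 + m))
w(102) + (-15110 - 1*(-7616)) = 1/(-8 + 102) + (-15110 - 1*(-7616)) = 1/94 + (-15110 + 7616) = 1/94 - 7494 = -704435/94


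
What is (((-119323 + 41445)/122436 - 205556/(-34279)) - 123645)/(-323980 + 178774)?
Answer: 4397572413457/5164637347548 ≈ 0.85148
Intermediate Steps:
(((-119323 + 41445)/122436 - 205556/(-34279)) - 123645)/(-323980 + 178774) = ((-77878*1/122436 - 205556*(-1/34279)) - 123645)/(-145206) = ((-38939/61218 + 3484/581) - 123645)*(-1/145206) = (190659953/35567658 - 123645)*(-1/145206) = -4397572413457/35567658*(-1/145206) = 4397572413457/5164637347548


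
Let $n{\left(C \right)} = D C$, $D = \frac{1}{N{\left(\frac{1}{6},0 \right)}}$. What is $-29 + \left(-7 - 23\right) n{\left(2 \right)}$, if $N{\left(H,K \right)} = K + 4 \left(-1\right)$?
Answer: $-14$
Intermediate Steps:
$N{\left(H,K \right)} = -4 + K$ ($N{\left(H,K \right)} = K - 4 = -4 + K$)
$D = - \frac{1}{4}$ ($D = \frac{1}{-4 + 0} = \frac{1}{-4} = - \frac{1}{4} \approx -0.25$)
$n{\left(C \right)} = - \frac{C}{4}$
$-29 + \left(-7 - 23\right) n{\left(2 \right)} = -29 + \left(-7 - 23\right) \left(\left(- \frac{1}{4}\right) 2\right) = -29 + \left(-7 - 23\right) \left(- \frac{1}{2}\right) = -29 - -15 = -29 + 15 = -14$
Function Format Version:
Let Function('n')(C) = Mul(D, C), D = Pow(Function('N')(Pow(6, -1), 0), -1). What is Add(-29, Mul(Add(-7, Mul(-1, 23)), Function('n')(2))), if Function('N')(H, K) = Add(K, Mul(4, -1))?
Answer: -14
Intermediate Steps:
Function('N')(H, K) = Add(-4, K) (Function('N')(H, K) = Add(K, -4) = Add(-4, K))
D = Rational(-1, 4) (D = Pow(Add(-4, 0), -1) = Pow(-4, -1) = Rational(-1, 4) ≈ -0.25000)
Function('n')(C) = Mul(Rational(-1, 4), C)
Add(-29, Mul(Add(-7, Mul(-1, 23)), Function('n')(2))) = Add(-29, Mul(Add(-7, Mul(-1, 23)), Mul(Rational(-1, 4), 2))) = Add(-29, Mul(Add(-7, -23), Rational(-1, 2))) = Add(-29, Mul(-30, Rational(-1, 2))) = Add(-29, 15) = -14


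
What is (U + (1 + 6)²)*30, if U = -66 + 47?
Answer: 900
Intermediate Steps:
U = -19
(U + (1 + 6)²)*30 = (-19 + (1 + 6)²)*30 = (-19 + 7²)*30 = (-19 + 49)*30 = 30*30 = 900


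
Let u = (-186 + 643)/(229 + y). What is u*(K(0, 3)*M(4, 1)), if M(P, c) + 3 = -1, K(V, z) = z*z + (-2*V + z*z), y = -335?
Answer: 16452/53 ≈ 310.42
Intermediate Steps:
u = -457/106 (u = (-186 + 643)/(229 - 335) = 457/(-106) = 457*(-1/106) = -457/106 ≈ -4.3113)
K(V, z) = -2*V + 2*z**2 (K(V, z) = z**2 + (-2*V + z**2) = z**2 + (z**2 - 2*V) = -2*V + 2*z**2)
M(P, c) = -4 (M(P, c) = -3 - 1 = -4)
u*(K(0, 3)*M(4, 1)) = -457*(-2*0 + 2*3**2)*(-4)/106 = -457*(0 + 2*9)*(-4)/106 = -457*(0 + 18)*(-4)/106 = -4113*(-4)/53 = -457/106*(-72) = 16452/53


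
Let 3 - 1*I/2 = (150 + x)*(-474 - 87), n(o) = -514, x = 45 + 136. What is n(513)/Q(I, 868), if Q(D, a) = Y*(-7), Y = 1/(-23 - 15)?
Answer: -19532/7 ≈ -2790.3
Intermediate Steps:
x = 181
I = 371388 (I = 6 - 2*(150 + 181)*(-474 - 87) = 6 - 662*(-561) = 6 - 2*(-185691) = 6 + 371382 = 371388)
Y = -1/38 (Y = 1/(-38) = -1/38 ≈ -0.026316)
Q(D, a) = 7/38 (Q(D, a) = -1/38*(-7) = 7/38)
n(513)/Q(I, 868) = -514/7/38 = -514*38/7 = -19532/7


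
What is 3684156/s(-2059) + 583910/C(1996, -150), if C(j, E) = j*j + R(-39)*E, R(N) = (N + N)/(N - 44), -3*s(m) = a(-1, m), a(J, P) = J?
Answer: 1827313555381217/165330814 ≈ 1.1052e+7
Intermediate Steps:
s(m) = 1/3 (s(m) = -1/3*(-1) = 1/3)
R(N) = 2*N/(-44 + N) (R(N) = (2*N)/(-44 + N) = 2*N/(-44 + N))
C(j, E) = j**2 + 78*E/83 (C(j, E) = j*j + (2*(-39)/(-44 - 39))*E = j**2 + (2*(-39)/(-83))*E = j**2 + (2*(-39)*(-1/83))*E = j**2 + 78*E/83)
3684156/s(-2059) + 583910/C(1996, -150) = 3684156/(1/3) + 583910/(1996**2 + (78/83)*(-150)) = 3684156*3 + 583910/(3984016 - 11700/83) = 11052468 + 583910/(330661628/83) = 11052468 + 583910*(83/330661628) = 11052468 + 24232265/165330814 = 1827313555381217/165330814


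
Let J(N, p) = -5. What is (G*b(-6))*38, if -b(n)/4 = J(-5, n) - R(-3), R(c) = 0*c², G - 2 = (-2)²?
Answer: 4560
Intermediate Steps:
G = 6 (G = 2 + (-2)² = 2 + 4 = 6)
R(c) = 0
b(n) = 20 (b(n) = -4*(-5 - 1*0) = -4*(-5 + 0) = -4*(-5) = 20)
(G*b(-6))*38 = (6*20)*38 = 120*38 = 4560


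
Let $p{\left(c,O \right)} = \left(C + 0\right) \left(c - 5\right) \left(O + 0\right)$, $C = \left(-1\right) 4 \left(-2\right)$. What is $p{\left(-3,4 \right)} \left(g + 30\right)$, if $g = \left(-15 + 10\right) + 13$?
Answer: $-9728$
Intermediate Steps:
$C = 8$ ($C = \left(-4\right) \left(-2\right) = 8$)
$p{\left(c,O \right)} = 8 O \left(-5 + c\right)$ ($p{\left(c,O \right)} = \left(8 + 0\right) \left(c - 5\right) \left(O + 0\right) = 8 \left(-5 + c\right) O = 8 O \left(-5 + c\right)$)
$g = 8$ ($g = -5 + 13 = 8$)
$p{\left(-3,4 \right)} \left(g + 30\right) = 8 \cdot 4 \left(-5 - 3\right) \left(8 + 30\right) = 8 \cdot 4 \left(-8\right) 38 = \left(-256\right) 38 = -9728$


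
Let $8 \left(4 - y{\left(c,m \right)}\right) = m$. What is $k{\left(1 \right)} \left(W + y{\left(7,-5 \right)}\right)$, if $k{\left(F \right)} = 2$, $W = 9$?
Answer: $\frac{109}{4} \approx 27.25$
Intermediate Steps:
$y{\left(c,m \right)} = 4 - \frac{m}{8}$
$k{\left(1 \right)} \left(W + y{\left(7,-5 \right)}\right) = 2 \left(9 + \left(4 - - \frac{5}{8}\right)\right) = 2 \left(9 + \left(4 + \frac{5}{8}\right)\right) = 2 \left(9 + \frac{37}{8}\right) = 2 \cdot \frac{109}{8} = \frac{109}{4}$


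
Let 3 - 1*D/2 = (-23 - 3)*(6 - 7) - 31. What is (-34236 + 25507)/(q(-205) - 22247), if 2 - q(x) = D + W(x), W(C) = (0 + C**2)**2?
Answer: 8729/1766122886 ≈ 4.9425e-6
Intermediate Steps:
W(C) = C**4 (W(C) = (C**2)**2 = C**4)
D = 16 (D = 6 - 2*((-23 - 3)*(6 - 7) - 31) = 6 - 2*(-26*(-1) - 31) = 6 - 2*(26 - 31) = 6 - 2*(-5) = 6 + 10 = 16)
q(x) = -14 - x**4 (q(x) = 2 - (16 + x**4) = 2 + (-16 - x**4) = -14 - x**4)
(-34236 + 25507)/(q(-205) - 22247) = (-34236 + 25507)/((-14 - 1*(-205)**4) - 22247) = -8729/((-14 - 1*1766100625) - 22247) = -8729/((-14 - 1766100625) - 22247) = -8729/(-1766100639 - 22247) = -8729/(-1766122886) = -8729*(-1/1766122886) = 8729/1766122886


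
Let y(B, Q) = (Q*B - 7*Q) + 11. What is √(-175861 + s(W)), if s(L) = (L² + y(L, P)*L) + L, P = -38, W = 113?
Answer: 10*I*√6169 ≈ 785.43*I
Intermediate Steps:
y(B, Q) = 11 - 7*Q + B*Q (y(B, Q) = (B*Q - 7*Q) + 11 = (-7*Q + B*Q) + 11 = 11 - 7*Q + B*Q)
s(L) = L + L² + L*(277 - 38*L) (s(L) = (L² + (11 - 7*(-38) + L*(-38))*L) + L = (L² + (11 + 266 - 38*L)*L) + L = (L² + (277 - 38*L)*L) + L = (L² + L*(277 - 38*L)) + L = L + L² + L*(277 - 38*L))
√(-175861 + s(W)) = √(-175861 + 113*(278 - 37*113)) = √(-175861 + 113*(278 - 4181)) = √(-175861 + 113*(-3903)) = √(-175861 - 441039) = √(-616900) = 10*I*√6169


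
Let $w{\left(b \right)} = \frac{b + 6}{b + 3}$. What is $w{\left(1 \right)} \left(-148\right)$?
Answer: $-259$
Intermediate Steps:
$w{\left(b \right)} = \frac{6 + b}{3 + b}$
$w{\left(1 \right)} \left(-148\right) = \frac{6 + 1}{3 + 1} \left(-148\right) = \frac{1}{4} \cdot 7 \left(-148\right) = \frac{7}{4} \left(-148\right) = -259$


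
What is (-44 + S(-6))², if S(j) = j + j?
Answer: 3136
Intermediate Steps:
S(j) = 2*j
(-44 + S(-6))² = (-44 + 2*(-6))² = (-44 - 12)² = (-56)² = 3136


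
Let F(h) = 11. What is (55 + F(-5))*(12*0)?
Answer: 0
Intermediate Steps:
(55 + F(-5))*(12*0) = (55 + 11)*(12*0) = 66*0 = 0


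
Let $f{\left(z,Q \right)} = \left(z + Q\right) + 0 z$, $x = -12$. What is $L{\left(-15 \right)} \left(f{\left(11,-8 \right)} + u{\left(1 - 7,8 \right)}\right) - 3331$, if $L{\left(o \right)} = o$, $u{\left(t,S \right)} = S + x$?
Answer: $-3316$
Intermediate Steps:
$u{\left(t,S \right)} = -12 + S$ ($u{\left(t,S \right)} = S - 12 = -12 + S$)
$f{\left(z,Q \right)} = Q + z$ ($f{\left(z,Q \right)} = \left(Q + z\right) + 0 = Q + z$)
$L{\left(-15 \right)} \left(f{\left(11,-8 \right)} + u{\left(1 - 7,8 \right)}\right) - 3331 = - 15 \left(\left(-8 + 11\right) + \left(-12 + 8\right)\right) - 3331 = - 15 \left(3 - 4\right) - 3331 = \left(-15\right) \left(-1\right) - 3331 = 15 - 3331 = -3316$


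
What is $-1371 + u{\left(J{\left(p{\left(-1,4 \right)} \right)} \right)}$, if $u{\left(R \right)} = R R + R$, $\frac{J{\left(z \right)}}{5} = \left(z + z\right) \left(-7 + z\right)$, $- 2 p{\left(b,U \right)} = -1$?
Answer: $- \frac{1389}{4} \approx -347.25$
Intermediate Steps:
$p{\left(b,U \right)} = \frac{1}{2}$ ($p{\left(b,U \right)} = \left(- \frac{1}{2}\right) \left(-1\right) = \frac{1}{2}$)
$J{\left(z \right)} = 10 z \left(-7 + z\right)$ ($J{\left(z \right)} = 5 \left(z + z\right) \left(-7 + z\right) = 5 \cdot 2 z \left(-7 + z\right) = 10 z \left(-7 + z\right)$)
$u{\left(R \right)} = R + R^{2}$ ($u{\left(R \right)} = R^{2} + R = R + R^{2}$)
$-1371 + u{\left(J{\left(p{\left(-1,4 \right)} \right)} \right)} = -1371 + 10 \cdot \frac{1}{2} \left(-7 + \frac{1}{2}\right) \left(1 + 10 \cdot \frac{1}{2} \left(-7 + \frac{1}{2}\right)\right) = -1371 + 10 \cdot \frac{1}{2} \left(- \frac{13}{2}\right) \left(1 + 10 \cdot \frac{1}{2} \left(- \frac{13}{2}\right)\right) = -1371 - \frac{65 \left(1 - \frac{65}{2}\right)}{2} = -1371 - - \frac{4095}{4} = -1371 + \frac{4095}{4} = - \frac{1389}{4}$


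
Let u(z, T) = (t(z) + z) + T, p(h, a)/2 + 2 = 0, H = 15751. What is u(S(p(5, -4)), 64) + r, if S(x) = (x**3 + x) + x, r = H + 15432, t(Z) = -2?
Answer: 31173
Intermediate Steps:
p(h, a) = -4 (p(h, a) = -4 + 2*0 = -4 + 0 = -4)
r = 31183 (r = 15751 + 15432 = 31183)
S(x) = x**3 + 2*x (S(x) = (x + x**3) + x = x**3 + 2*x)
u(z, T) = -2 + T + z (u(z, T) = (-2 + z) + T = -2 + T + z)
u(S(p(5, -4)), 64) + r = (-2 + 64 - 4*(2 + (-4)**2)) + 31183 = (-2 + 64 - 4*(2 + 16)) + 31183 = (-2 + 64 - 4*18) + 31183 = (-2 + 64 - 72) + 31183 = -10 + 31183 = 31173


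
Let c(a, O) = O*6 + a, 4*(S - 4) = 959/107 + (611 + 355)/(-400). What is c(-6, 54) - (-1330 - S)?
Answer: 141551319/85600 ≈ 1653.6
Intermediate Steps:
S = 482519/85600 (S = 4 + (959/107 + (611 + 355)/(-400))/4 = 4 + (959*(1/107) + 966*(-1/400))/4 = 4 + (959/107 - 483/200)/4 = 4 + (1/4)*(140119/21400) = 4 + 140119/85600 = 482519/85600 ≈ 5.6369)
c(a, O) = a + 6*O (c(a, O) = 6*O + a = a + 6*O)
c(-6, 54) - (-1330 - S) = (-6 + 6*54) - (-1330 - 1*482519/85600) = (-6 + 324) - (-1330 - 482519/85600) = 318 - 1*(-114330519/85600) = 318 + 114330519/85600 = 141551319/85600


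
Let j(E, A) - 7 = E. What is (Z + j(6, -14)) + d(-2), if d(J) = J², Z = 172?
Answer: 189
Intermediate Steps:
j(E, A) = 7 + E
(Z + j(6, -14)) + d(-2) = (172 + (7 + 6)) + (-2)² = (172 + 13) + 4 = 185 + 4 = 189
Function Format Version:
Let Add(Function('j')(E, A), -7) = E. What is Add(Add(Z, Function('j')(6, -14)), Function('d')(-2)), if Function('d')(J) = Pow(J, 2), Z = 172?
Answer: 189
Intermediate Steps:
Function('j')(E, A) = Add(7, E)
Add(Add(Z, Function('j')(6, -14)), Function('d')(-2)) = Add(Add(172, Add(7, 6)), Pow(-2, 2)) = Add(Add(172, 13), 4) = Add(185, 4) = 189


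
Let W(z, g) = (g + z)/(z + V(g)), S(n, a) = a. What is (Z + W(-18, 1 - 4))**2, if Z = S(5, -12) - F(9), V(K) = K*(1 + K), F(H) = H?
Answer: 5929/16 ≈ 370.56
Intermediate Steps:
W(z, g) = (g + z)/(z + g*(1 + g))
Z = -21 (Z = -12 - 1*9 = -12 - 9 = -21)
(Z + W(-18, 1 - 4))**2 = (-21 + ((1 - 4) - 18)/(-18 + (1 - 4)*(1 + (1 - 4))))**2 = (-21 + (-3 - 18)/(-18 - 3*(1 - 3)))**2 = (-21 - 21/(-18 - 3*(-2)))**2 = (-21 - 21/(-18 + 6))**2 = (-21 - 21/(-12))**2 = (-21 - 1/12*(-21))**2 = (-21 + 7/4)**2 = (-77/4)**2 = 5929/16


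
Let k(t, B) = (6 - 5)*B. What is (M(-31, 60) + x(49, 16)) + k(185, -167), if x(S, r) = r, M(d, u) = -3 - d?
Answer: -123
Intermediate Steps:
k(t, B) = B (k(t, B) = 1*B = B)
(M(-31, 60) + x(49, 16)) + k(185, -167) = ((-3 - 1*(-31)) + 16) - 167 = ((-3 + 31) + 16) - 167 = (28 + 16) - 167 = 44 - 167 = -123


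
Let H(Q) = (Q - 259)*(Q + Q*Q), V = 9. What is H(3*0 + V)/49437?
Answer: -2500/5493 ≈ -0.45512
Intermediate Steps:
H(Q) = (-259 + Q)*(Q + Q²)
H(3*0 + V)/49437 = ((3*0 + 9)*(-259 + (3*0 + 9)² - 258*(3*0 + 9)))/49437 = ((0 + 9)*(-259 + (0 + 9)² - 258*(0 + 9)))*(1/49437) = (9*(-259 + 9² - 258*9))*(1/49437) = (9*(-259 + 81 - 2322))*(1/49437) = (9*(-2500))*(1/49437) = -22500*1/49437 = -2500/5493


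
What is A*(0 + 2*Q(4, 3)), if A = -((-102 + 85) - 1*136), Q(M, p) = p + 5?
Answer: 2448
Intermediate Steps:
Q(M, p) = 5 + p
A = 153 (A = -(-17 - 136) = -1*(-153) = 153)
A*(0 + 2*Q(4, 3)) = 153*(0 + 2*(5 + 3)) = 153*(0 + 2*8) = 153*(0 + 16) = 153*16 = 2448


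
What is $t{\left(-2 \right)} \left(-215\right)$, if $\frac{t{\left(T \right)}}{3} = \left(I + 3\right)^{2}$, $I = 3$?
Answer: $-23220$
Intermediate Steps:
$t{\left(T \right)} = 108$ ($t{\left(T \right)} = 3 \left(3 + 3\right)^{2} = 3 \cdot 6^{2} = 3 \cdot 36 = 108$)
$t{\left(-2 \right)} \left(-215\right) = 108 \left(-215\right) = -23220$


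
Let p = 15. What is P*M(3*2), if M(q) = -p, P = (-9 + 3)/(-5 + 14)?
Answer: 10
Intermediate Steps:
P = -⅔ (P = -6/9 = -6*⅑ = -⅔ ≈ -0.66667)
M(q) = -15 (M(q) = -1*15 = -15)
P*M(3*2) = -⅔*(-15) = 10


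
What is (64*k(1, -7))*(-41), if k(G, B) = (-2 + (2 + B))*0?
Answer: 0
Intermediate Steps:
k(G, B) = 0 (k(G, B) = B*0 = 0)
(64*k(1, -7))*(-41) = (64*0)*(-41) = 0*(-41) = 0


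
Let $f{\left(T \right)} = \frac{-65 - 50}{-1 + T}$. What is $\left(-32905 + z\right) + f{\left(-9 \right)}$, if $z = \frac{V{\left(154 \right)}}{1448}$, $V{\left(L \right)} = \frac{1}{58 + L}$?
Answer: $- \frac{10097515055}{306976} \approx -32894.0$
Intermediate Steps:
$z = \frac{1}{306976}$ ($z = \frac{1}{\left(58 + 154\right) 1448} = \frac{1}{212} \cdot \frac{1}{1448} = \frac{1}{306976} \approx 3.2576 \cdot 10^{-6}$)
$f{\left(T \right)} = - \frac{115}{-1 + T}$
$\left(-32905 + z\right) + f{\left(-9 \right)} = \left(-32905 + \frac{1}{306976}\right) - \frac{115}{-1 - 9} = - \frac{10101045279}{306976} - \frac{115}{-10} = - \frac{10101045279}{306976} - - \frac{23}{2} = - \frac{10101045279}{306976} + \frac{23}{2} = - \frac{10097515055}{306976}$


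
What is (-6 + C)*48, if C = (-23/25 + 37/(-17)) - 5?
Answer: -287568/425 ≈ -676.63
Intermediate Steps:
C = -3441/425 (C = (-23*1/25 + 37*(-1/17)) - 5 = (-23/25 - 37/17) - 5 = -1316/425 - 5 = -3441/425 ≈ -8.0965)
(-6 + C)*48 = (-6 - 3441/425)*48 = -5991/425*48 = -287568/425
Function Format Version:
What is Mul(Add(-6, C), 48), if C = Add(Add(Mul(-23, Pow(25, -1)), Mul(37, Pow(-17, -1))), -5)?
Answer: Rational(-287568, 425) ≈ -676.63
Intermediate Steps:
C = Rational(-3441, 425) (C = Add(Add(Mul(-23, Rational(1, 25)), Mul(37, Rational(-1, 17))), -5) = Add(Add(Rational(-23, 25), Rational(-37, 17)), -5) = Add(Rational(-1316, 425), -5) = Rational(-3441, 425) ≈ -8.0965)
Mul(Add(-6, C), 48) = Mul(Add(-6, Rational(-3441, 425)), 48) = Mul(Rational(-5991, 425), 48) = Rational(-287568, 425)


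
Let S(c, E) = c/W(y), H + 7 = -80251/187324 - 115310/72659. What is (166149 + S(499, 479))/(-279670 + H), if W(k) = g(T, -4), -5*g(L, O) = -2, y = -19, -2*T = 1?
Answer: -2278396016267594/3806648015599181 ≈ -0.59853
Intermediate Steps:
T = -½ (T = -½*1 = -½ ≈ -0.50000)
g(L, O) = ⅖ (g(L, O) = -⅕*(-2) = ⅖)
H = -122706709461/13610774516 (H = -7 + (-80251/187324 - 115310/72659) = -7 - 27431287849/13610774516 = -122706709461/13610774516 ≈ -9.0154)
W(k) = ⅖
S(c, E) = 5*c/2 (S(c, E) = c/(⅖) = c*(5/2) = 5*c/2)
(166149 + S(499, 479))/(-279670 + H) = (166149 + (5/2)*499)/(-279670 - 122706709461/13610774516) = (166149 + 2495/2)/(-3806648015599181/13610774516) = (334793/2)*(-13610774516/3806648015599181) = -2278396016267594/3806648015599181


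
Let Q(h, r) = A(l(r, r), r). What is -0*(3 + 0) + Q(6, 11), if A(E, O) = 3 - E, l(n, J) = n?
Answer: -8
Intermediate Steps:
Q(h, r) = 3 - r
-0*(3 + 0) + Q(6, 11) = -0*(3 + 0) + (3 - 1*11) = -0*3 + (3 - 11) = -130*0 - 8 = 0 - 8 = -8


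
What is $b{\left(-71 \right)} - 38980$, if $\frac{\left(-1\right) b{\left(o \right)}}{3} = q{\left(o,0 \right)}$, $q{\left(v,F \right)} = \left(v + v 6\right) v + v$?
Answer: $-144628$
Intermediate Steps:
$q{\left(v,F \right)} = v + 7 v^{2}$ ($q{\left(v,F \right)} = \left(v + 6 v\right) v + v = 7 v v + v = 7 v^{2} + v = v + 7 v^{2}$)
$b{\left(o \right)} = - 3 o \left(1 + 7 o\right)$
$b{\left(-71 \right)} - 38980 = \left(-3\right) \left(-71\right) \left(1 + 7 \left(-71\right)\right) - 38980 = \left(-3\right) \left(-71\right) \left(1 - 497\right) - 38980 = \left(-3\right) \left(-71\right) \left(-496\right) - 38980 = -105648 - 38980 = -144628$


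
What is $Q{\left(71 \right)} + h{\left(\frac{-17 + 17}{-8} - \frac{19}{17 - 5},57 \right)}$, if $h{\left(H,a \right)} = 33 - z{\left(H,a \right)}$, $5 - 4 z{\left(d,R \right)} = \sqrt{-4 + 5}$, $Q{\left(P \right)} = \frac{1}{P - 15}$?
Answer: $\frac{1793}{56} \approx 32.018$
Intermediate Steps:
$Q{\left(P \right)} = \frac{1}{-15 + P}$
$z{\left(d,R \right)} = 1$ ($z{\left(d,R \right)} = \frac{5}{4} - \frac{\sqrt{-4 + 5}}{4} = \frac{5}{4} - \frac{\sqrt{1}}{4} = \frac{5}{4} - \frac{1}{4} = 1$)
$h{\left(H,a \right)} = 32$ ($h{\left(H,a \right)} = 33 - 1 = 32$)
$Q{\left(71 \right)} + h{\left(\frac{-17 + 17}{-8} - \frac{19}{17 - 5},57 \right)} = \frac{1}{-15 + 71} + 32 = \frac{1}{56} + 32 = \frac{1793}{56}$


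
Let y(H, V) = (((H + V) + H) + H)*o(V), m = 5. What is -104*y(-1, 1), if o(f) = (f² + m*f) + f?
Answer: 1456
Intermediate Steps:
o(f) = f² + 6*f (o(f) = (f² + 5*f) + f = f² + 6*f)
y(H, V) = V*(6 + V)*(V + 3*H) (y(H, V) = (((H + V) + H) + H)*(V*(6 + V)) = ((V + 2*H) + H)*(V*(6 + V)) = (V + 3*H)*(V*(6 + V)) = V*(6 + V)*(V + 3*H))
-104*y(-1, 1) = -104*(6 + 1)*(1 + 3*(-1)) = -104*7*(1 - 3) = -104*7*(-2) = -104*(-14) = 1456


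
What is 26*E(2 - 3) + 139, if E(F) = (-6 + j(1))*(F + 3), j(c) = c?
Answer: -121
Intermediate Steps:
E(F) = -15 - 5*F (E(F) = (-6 + 1)*(F + 3) = -5*(3 + F) = -15 - 5*F)
26*E(2 - 3) + 139 = 26*(-15 - 5*(2 - 3)) + 139 = 26*(-15 - 5*(-1)) + 139 = 26*(-15 + 5) + 139 = 26*(-10) + 139 = -260 + 139 = -121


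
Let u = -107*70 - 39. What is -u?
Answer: 7529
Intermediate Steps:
u = -7529 (u = -7490 - 39 = -7529)
-u = -1*(-7529) = 7529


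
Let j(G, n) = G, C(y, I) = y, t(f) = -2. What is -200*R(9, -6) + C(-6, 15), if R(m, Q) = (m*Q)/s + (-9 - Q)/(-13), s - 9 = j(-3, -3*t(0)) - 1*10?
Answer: -35778/13 ≈ -2752.2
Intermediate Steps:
s = -4 (s = 9 + (-3 - 1*10) = 9 + (-3 - 10) = 9 - 13 = -4)
R(m, Q) = 9/13 + Q/13 - Q*m/4 (R(m, Q) = (m*Q)/(-4) + (-9 - Q)/(-13) = (Q*m)*(-1/4) + (-9 - Q)*(-1/13) = -Q*m/4 + (9/13 + Q/13) = 9/13 + Q/13 - Q*m/4)
-200*R(9, -6) + C(-6, 15) = -200*(9/13 + (1/13)*(-6) - 1/4*(-6)*9) - 6 = -200*(9/13 - 6/13 + 27/2) - 6 = -200*357/26 - 6 = -35700/13 - 6 = -35778/13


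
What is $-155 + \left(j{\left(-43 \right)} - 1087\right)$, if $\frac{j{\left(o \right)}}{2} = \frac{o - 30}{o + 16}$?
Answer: $- \frac{33388}{27} \approx -1236.6$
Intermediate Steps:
$j{\left(o \right)} = \frac{2 \left(-30 + o\right)}{16 + o}$ ($j{\left(o \right)} = 2 \frac{o - 30}{o + 16} = 2 \frac{-30 + o}{16 + o} = \frac{2 \left(-30 + o\right)}{16 + o}$)
$-155 + \left(j{\left(-43 \right)} - 1087\right) = -155 - \left(1087 - \frac{2 \left(-30 - 43\right)}{16 - 43}\right) = -155 - \left(1087 - 2 \frac{1}{-27} \left(-73\right)\right) = -155 - \left(1087 + \frac{2}{27} \left(-73\right)\right) = -155 + \left(\frac{146}{27} - 1087\right) = -155 - \frac{29203}{27} = - \frac{33388}{27}$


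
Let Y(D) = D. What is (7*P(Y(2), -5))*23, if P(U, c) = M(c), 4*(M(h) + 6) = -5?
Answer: -4669/4 ≈ -1167.3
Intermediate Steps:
M(h) = -29/4 (M(h) = -6 + (¼)*(-5) = -6 - 5/4 = -29/4)
P(U, c) = -29/4
(7*P(Y(2), -5))*23 = (7*(-29/4))*23 = -203/4*23 = -4669/4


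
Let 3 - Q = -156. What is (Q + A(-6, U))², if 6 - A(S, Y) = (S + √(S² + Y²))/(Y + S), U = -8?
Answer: 1338649/49 ≈ 27319.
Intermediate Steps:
Q = 159 (Q = 3 - 1*(-156) = 3 + 156 = 159)
A(S, Y) = 6 - (S + √(S² + Y²))/(S + Y) (A(S, Y) = 6 - (S + √(S² + Y²))/(Y + S) = 6 - (S + √(S² + Y²))/(S + Y))
(Q + A(-6, U))² = (159 + (-√((-6)² + (-8)²) + 5*(-6) + 6*(-8))/(-6 - 8))² = (159 + (-√(36 + 64) - 30 - 48)/(-14))² = (159 - (-√100 - 30 - 48)/14)² = (159 - (-1*10 - 30 - 48)/14)² = (159 - (-10 - 30 - 48)/14)² = (159 - 1/14*(-88))² = (159 + 44/7)² = (1157/7)² = 1338649/49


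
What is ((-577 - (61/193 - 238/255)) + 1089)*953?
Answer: 1414277731/2895 ≈ 4.8852e+5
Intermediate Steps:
((-577 - (61/193 - 238/255)) + 1089)*953 = ((-577 - (61*(1/193) - 238*1/255)) + 1089)*953 = ((-577 - (61/193 - 14/15)) + 1089)*953 = ((-577 - 1*(-1787/2895)) + 1089)*953 = ((-577 + 1787/2895) + 1089)*953 = (-1668628/2895 + 1089)*953 = (1484027/2895)*953 = 1414277731/2895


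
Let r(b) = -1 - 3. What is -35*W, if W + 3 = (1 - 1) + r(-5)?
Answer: 245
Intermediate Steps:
r(b) = -4
W = -7 (W = -3 + ((1 - 1) - 4) = -3 + (0 - 4) = -3 - 4 = -7)
-35*W = -35*(-7) = 245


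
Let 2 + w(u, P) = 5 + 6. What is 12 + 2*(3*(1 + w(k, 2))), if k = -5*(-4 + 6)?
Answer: 72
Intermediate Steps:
k = -10 (k = -5*2 = -10)
w(u, P) = 9 (w(u, P) = -2 + (5 + 6) = -2 + 11 = 9)
12 + 2*(3*(1 + w(k, 2))) = 12 + 2*(3*(1 + 9)) = 12 + 2*(3*10) = 12 + 2*30 = 12 + 60 = 72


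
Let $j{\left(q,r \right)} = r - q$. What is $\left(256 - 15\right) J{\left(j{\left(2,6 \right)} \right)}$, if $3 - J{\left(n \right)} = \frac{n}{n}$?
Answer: $482$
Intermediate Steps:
$J{\left(n \right)} = 2$ ($J{\left(n \right)} = 3 - \frac{n}{n} = 3 - 1 = 2$)
$\left(256 - 15\right) J{\left(j{\left(2,6 \right)} \right)} = \left(256 - 15\right) 2 = 241 \cdot 2 = 482$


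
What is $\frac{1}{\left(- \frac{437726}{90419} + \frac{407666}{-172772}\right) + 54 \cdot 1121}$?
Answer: $\frac{7810935734}{472770939947693} \approx 1.6522 \cdot 10^{-5}$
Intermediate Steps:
$\frac{1}{\left(- \frac{437726}{90419} + \frac{407666}{-172772}\right) + 54 \cdot 1121} = \frac{1}{\left(\left(-437726\right) \frac{1}{90419} + 407666 \left(- \frac{1}{172772}\right)\right) + 60534} = \frac{1}{\left(- \frac{437726}{90419} - \frac{203833}{86386}\right) + 60534} = \frac{1}{- \frac{56243774263}{7810935734} + 60534} = \frac{1}{\frac{472770939947693}{7810935734}} = \frac{7810935734}{472770939947693}$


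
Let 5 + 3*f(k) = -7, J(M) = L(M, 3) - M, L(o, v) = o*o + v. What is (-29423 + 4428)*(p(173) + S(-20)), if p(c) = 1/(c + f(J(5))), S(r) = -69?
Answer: 291441700/169 ≈ 1.7245e+6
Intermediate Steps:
L(o, v) = v + o² (L(o, v) = o² + v = v + o²)
J(M) = 3 + M² - M (J(M) = (3 + M²) - M = 3 + M² - M)
f(k) = -4 (f(k) = -5/3 + (⅓)*(-7) = -5/3 - 7/3 = -4)
p(c) = 1/(-4 + c) (p(c) = 1/(c - 4) = 1/(-4 + c))
(-29423 + 4428)*(p(173) + S(-20)) = (-29423 + 4428)*(1/(-4 + 173) - 69) = -24995*(1/169 - 69) = -24995*(-11660/169) = 291441700/169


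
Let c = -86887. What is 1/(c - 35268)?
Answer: -1/122155 ≈ -8.1863e-6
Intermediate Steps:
1/(c - 35268) = 1/(-86887 - 35268) = 1/(-122155) = -1/122155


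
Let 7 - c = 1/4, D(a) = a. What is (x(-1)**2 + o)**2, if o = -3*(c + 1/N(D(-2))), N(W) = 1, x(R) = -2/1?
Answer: 5929/16 ≈ 370.56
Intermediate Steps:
x(R) = -2 (x(R) = -2*1 = -2)
c = 27/4 (c = 7 - 1/4 = 27/4 ≈ 6.7500)
o = -93/4 (o = -3*(27/4 + 1/1) = -3*(27/4 + 1) = -3*31/4 = -93/4 ≈ -23.250)
(x(-1)**2 + o)**2 = ((-2)**2 - 93/4)**2 = (4 - 93/4)**2 = (-77/4)**2 = 5929/16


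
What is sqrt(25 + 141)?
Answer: sqrt(166) ≈ 12.884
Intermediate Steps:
sqrt(25 + 141) = sqrt(166)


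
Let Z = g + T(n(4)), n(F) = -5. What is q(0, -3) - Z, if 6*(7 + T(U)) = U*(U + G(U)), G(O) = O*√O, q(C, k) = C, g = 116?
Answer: -679/6 - 25*I*√5/6 ≈ -113.17 - 9.317*I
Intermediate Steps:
G(O) = O^(3/2)
T(U) = -7 + U*(U + U^(3/2))/6 (T(U) = -7 + (U*(U + U^(3/2)))/6 = -7 + U*(U + U^(3/2))/6)
Z = 679/6 + 25*I*√5/6 (Z = 116 + (-7 + (⅙)*(-5)² + (-5)^(5/2)/6) = 116 + (-7 + (⅙)*25 + (25*I*√5)/6) = 116 + (-7 + 25/6 + 25*I*√5/6) = 116 + (-17/6 + 25*I*√5/6) = 679/6 + 25*I*√5/6 ≈ 113.17 + 9.317*I)
q(0, -3) - Z = 0 - (679/6 + 25*I*√5/6) = 0 + (-679/6 - 25*I*√5/6) = -679/6 - 25*I*√5/6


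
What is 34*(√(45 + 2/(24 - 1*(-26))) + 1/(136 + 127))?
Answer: 34/263 + 34*√1126/5 ≈ 228.31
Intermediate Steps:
34*(√(45 + 2/(24 - 1*(-26))) + 1/(136 + 127)) = 34*(√(45 + 2/(24 + 26)) + 1/263) = 34*(√(45 + 2/50) + 1/263) = 34*(√(45 + (1/50)*2) + 1/263) = 34*(√(45 + 1/25) + 1/263) = 34*(√(1126/25) + 1/263) = 34*(√1126/5 + 1/263) = 34*(1/263 + √1126/5) = 34/263 + 34*√1126/5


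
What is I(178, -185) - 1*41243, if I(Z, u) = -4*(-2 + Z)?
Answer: -41947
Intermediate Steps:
I(Z, u) = 8 - 4*Z
I(178, -185) - 1*41243 = (8 - 4*178) - 1*41243 = (8 - 712) - 41243 = -704 - 41243 = -41947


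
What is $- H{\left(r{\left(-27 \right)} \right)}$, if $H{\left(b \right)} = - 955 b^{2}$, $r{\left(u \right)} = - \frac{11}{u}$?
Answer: $\frac{115555}{729} \approx 158.51$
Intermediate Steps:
$- H{\left(r{\left(-27 \right)} \right)} = - \left(-955\right) \left(- \frac{11}{-27}\right)^{2} = - \left(-955\right) \left(\left(-11\right) \left(- \frac{1}{27}\right)\right)^{2} = - \left(-955\right) \left(\frac{11}{27}\right)^{2} = - \frac{\left(-955\right) 121}{729} = \left(-1\right) \left(- \frac{115555}{729}\right) = \frac{115555}{729}$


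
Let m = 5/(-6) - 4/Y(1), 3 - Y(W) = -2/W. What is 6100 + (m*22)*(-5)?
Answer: 18839/3 ≈ 6279.7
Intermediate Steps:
Y(W) = 3 + 2/W (Y(W) = 3 - (-2)/W = 3 + 2/W)
m = -49/30 (m = 5/(-6) - 4/(3 + 2/1) = 5*(-⅙) - 4/(3 + 2*1) = -⅚ - 4/(3 + 2) = -⅚ - 4/5 = -⅚ - 4*⅕ = -⅚ - ⅘ = -49/30 ≈ -1.6333)
6100 + (m*22)*(-5) = 6100 - 49/30*22*(-5) = 6100 - 539/15*(-5) = 6100 + 539/3 = 18839/3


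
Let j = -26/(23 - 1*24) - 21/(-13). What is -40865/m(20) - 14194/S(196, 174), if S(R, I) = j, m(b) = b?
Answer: -3672195/1436 ≈ -2557.2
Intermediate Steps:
j = 359/13 (j = -26/(23 - 24) - 21*(-1/13) = -26/(-1) + 21/13 = -26*(-1) + 21/13 = 26 + 21/13 = 359/13 ≈ 27.615)
S(R, I) = 359/13
-40865/m(20) - 14194/S(196, 174) = -40865/20 - 14194/359/13 = -40865*1/20 - 14194*13/359 = -8173/4 - 184522/359 = -3672195/1436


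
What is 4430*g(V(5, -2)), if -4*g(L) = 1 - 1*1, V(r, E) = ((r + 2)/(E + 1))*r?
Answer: 0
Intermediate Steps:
V(r, E) = r*(2 + r)/(1 + E) (V(r, E) = ((2 + r)/(1 + E))*r = r*(2 + r)/(1 + E))
g(L) = 0 (g(L) = -(1 - 1*1)/4 = -(1 - 1)/4 = -1/4*0 = 0)
4430*g(V(5, -2)) = 4430*0 = 0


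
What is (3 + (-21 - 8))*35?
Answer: -910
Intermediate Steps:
(3 + (-21 - 8))*35 = (3 - 29)*35 = -26*35 = -910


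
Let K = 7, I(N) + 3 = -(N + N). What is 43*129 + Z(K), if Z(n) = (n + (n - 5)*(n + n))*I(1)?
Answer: 5372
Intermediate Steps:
I(N) = -3 - 2*N (I(N) = -3 - (N + N) = -3 - 2*N)
Z(n) = -5*n - 10*n*(-5 + n) (Z(n) = (n + (n - 5)*(n + n))*(-3 - 2*1) = (n + (-5 + n)*(2*n))*(-3 - 2) = (n + 2*n*(-5 + n))*(-5) = -5*n - 10*n*(-5 + n))
43*129 + Z(K) = 43*129 + 5*7*(9 - 2*7) = 5547 + 5*7*(9 - 14) = 5547 + 5*7*(-5) = 5547 - 175 = 5372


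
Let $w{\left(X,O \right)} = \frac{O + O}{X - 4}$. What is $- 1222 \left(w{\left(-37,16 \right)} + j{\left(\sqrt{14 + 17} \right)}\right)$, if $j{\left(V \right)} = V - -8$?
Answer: $- \frac{361712}{41} - 1222 \sqrt{31} \approx -15626.0$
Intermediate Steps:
$w{\left(X,O \right)} = \frac{2 O}{-4 + X}$
$j{\left(V \right)} = 8 + V$ ($j{\left(V \right)} = V + 8 = 8 + V$)
$- 1222 \left(w{\left(-37,16 \right)} + j{\left(\sqrt{14 + 17} \right)}\right) = - 1222 \left(2 \cdot 16 \frac{1}{-4 - 37} + \left(8 + \sqrt{14 + 17}\right)\right) = - 1222 \left(2 \cdot 16 \frac{1}{-41} + \left(8 + \sqrt{31}\right)\right) = - 1222 \left(2 \cdot 16 \left(- \frac{1}{41}\right) + \left(8 + \sqrt{31}\right)\right) = - 1222 \left(- \frac{32}{41} + \left(8 + \sqrt{31}\right)\right) = - 1222 \left(\frac{296}{41} + \sqrt{31}\right) = - \frac{361712}{41} - 1222 \sqrt{31}$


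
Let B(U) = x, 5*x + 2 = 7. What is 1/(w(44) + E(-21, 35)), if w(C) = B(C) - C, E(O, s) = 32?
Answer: -1/11 ≈ -0.090909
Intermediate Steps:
x = 1 (x = -2/5 + (1/5)*7 = -2/5 + 7/5 = 1)
B(U) = 1
w(C) = 1 - C
1/(w(44) + E(-21, 35)) = 1/((1 - 1*44) + 32) = 1/((1 - 44) + 32) = 1/(-43 + 32) = 1/(-11) = -1/11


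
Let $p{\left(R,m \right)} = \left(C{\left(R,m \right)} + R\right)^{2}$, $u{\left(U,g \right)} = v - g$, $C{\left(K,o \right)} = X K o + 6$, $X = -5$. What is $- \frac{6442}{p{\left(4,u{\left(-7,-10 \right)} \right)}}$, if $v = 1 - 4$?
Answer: $- \frac{3221}{8450} \approx -0.38118$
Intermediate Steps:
$v = -3$ ($v = 1 - 4 = -3$)
$C{\left(K,o \right)} = 6 - 5 K o$ ($C{\left(K,o \right)} = - 5 K o + 6 = 6 - 5 K o$)
$u{\left(U,g \right)} = -3 - g$
$p{\left(R,m \right)} = \left(6 + R - 5 R m\right)^{2}$ ($p{\left(R,m \right)} = \left(\left(6 - 5 R m\right) + R\right)^{2} = \left(6 + R - 5 R m\right)^{2}$)
$- \frac{6442}{p{\left(4,u{\left(-7,-10 \right)} \right)}} = - \frac{6442}{\left(6 + 4 - 20 \left(-3 - -10\right)\right)^{2}} = - \frac{6442}{\left(6 + 4 - 20 \left(-3 + 10\right)\right)^{2}} = - \frac{6442}{\left(6 + 4 - 20 \cdot 7\right)^{2}} = - \frac{6442}{\left(6 + 4 - 140\right)^{2}} = - \frac{6442}{\left(-130\right)^{2}} = - \frac{6442}{16900} = \left(-6442\right) \frac{1}{16900} = - \frac{3221}{8450}$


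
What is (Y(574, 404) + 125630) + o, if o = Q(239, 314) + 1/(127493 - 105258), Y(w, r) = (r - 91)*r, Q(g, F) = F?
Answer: 5612025061/22235 ≈ 2.5240e+5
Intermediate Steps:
Y(w, r) = r*(-91 + r) (Y(w, r) = (-91 + r)*r = r*(-91 + r))
o = 6981791/22235 (o = 314 + 1/(127493 - 105258) = 314 + 1/22235 = 6981791/22235 ≈ 314.00)
(Y(574, 404) + 125630) + o = (404*(-91 + 404) + 125630) + 6981791/22235 = (404*313 + 125630) + 6981791/22235 = (126452 + 125630) + 6981791/22235 = 252082 + 6981791/22235 = 5612025061/22235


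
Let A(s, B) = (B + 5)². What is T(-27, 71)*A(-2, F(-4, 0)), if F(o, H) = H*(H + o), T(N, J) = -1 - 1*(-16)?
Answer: 375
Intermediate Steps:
T(N, J) = 15 (T(N, J) = -1 + 16 = 15)
A(s, B) = (5 + B)²
T(-27, 71)*A(-2, F(-4, 0)) = 15*(5 + 0*(0 - 4))² = 15*(5 + 0*(-4))² = 15*(5 + 0)² = 15*5² = 15*25 = 375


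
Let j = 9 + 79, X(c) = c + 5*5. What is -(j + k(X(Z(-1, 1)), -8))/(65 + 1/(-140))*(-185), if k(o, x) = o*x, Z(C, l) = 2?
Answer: -3315200/9099 ≈ -364.35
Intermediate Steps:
X(c) = 25 + c (X(c) = c + 25 = 25 + c)
j = 88
-(j + k(X(Z(-1, 1)), -8))/(65 + 1/(-140))*(-185) = -(88 + (25 + 2)*(-8))/(65 + 1/(-140))*(-185) = -(88 + 27*(-8))/(65 - 1/140)*(-185) = -(88 - 216)/(9099/140)*(-185) = -(-128*140/9099)*(-185) = -(-17920)*(-185)/9099 = -1*3315200/9099 = -3315200/9099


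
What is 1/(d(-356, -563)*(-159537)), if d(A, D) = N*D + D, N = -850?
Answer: -1/76256612019 ≈ -1.3114e-11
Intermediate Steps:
d(A, D) = -849*D (d(A, D) = -850*D + D = -849*D)
1/(d(-356, -563)*(-159537)) = 1/(-849*(-563)*(-159537)) = -1/159537/477987 = (1/477987)*(-1/159537) = -1/76256612019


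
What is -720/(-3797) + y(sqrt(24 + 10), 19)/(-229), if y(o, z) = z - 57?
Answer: 309166/869513 ≈ 0.35556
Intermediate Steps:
y(o, z) = -57 + z
-720/(-3797) + y(sqrt(24 + 10), 19)/(-229) = -720/(-3797) + (-57 + 19)/(-229) = -720*(-1/3797) - 38*(-1/229) = 720/3797 + 38/229 = 309166/869513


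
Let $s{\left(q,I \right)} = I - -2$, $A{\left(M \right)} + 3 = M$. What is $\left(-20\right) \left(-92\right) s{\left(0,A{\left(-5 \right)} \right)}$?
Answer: $-11040$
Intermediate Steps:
$A{\left(M \right)} = -3 + M$
$s{\left(q,I \right)} = 2 + I$ ($s{\left(q,I \right)} = I + 2 = 2 + I$)
$\left(-20\right) \left(-92\right) s{\left(0,A{\left(-5 \right)} \right)} = \left(-20\right) \left(-92\right) \left(2 - 8\right) = 1840 \left(2 - 8\right) = 1840 \left(-6\right) = -11040$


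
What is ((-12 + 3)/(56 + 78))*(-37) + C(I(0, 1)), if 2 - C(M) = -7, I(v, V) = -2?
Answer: 1539/134 ≈ 11.485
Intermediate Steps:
C(M) = 9 (C(M) = 2 - 1*(-7) = 2 + 7 = 9)
((-12 + 3)/(56 + 78))*(-37) + C(I(0, 1)) = ((-12 + 3)/(56 + 78))*(-37) + 9 = -9/134*(-37) + 9 = 333/134 + 9 = 1539/134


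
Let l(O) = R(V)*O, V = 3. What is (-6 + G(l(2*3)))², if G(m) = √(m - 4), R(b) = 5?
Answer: (6 - √26)² ≈ 0.81177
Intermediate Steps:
l(O) = 5*O
G(m) = √(-4 + m)
(-6 + G(l(2*3)))² = (-6 + √(-4 + 5*(2*3)))² = (-6 + √(-4 + 5*6))² = (-6 + √(-4 + 30))² = (-6 + √26)²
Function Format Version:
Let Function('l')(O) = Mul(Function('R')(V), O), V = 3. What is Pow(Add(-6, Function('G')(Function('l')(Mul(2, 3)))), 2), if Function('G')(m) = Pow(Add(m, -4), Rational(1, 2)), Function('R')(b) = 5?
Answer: Pow(Add(6, Mul(-1, Pow(26, Rational(1, 2)))), 2) ≈ 0.81177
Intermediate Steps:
Function('l')(O) = Mul(5, O)
Function('G')(m) = Pow(Add(-4, m), Rational(1, 2))
Pow(Add(-6, Function('G')(Function('l')(Mul(2, 3)))), 2) = Pow(Add(-6, Pow(Add(-4, Mul(5, Mul(2, 3))), Rational(1, 2))), 2) = Pow(Add(-6, Pow(Add(-4, Mul(5, 6)), Rational(1, 2))), 2) = Pow(Add(-6, Pow(Add(-4, 30), Rational(1, 2))), 2) = Pow(Add(-6, Pow(26, Rational(1, 2))), 2)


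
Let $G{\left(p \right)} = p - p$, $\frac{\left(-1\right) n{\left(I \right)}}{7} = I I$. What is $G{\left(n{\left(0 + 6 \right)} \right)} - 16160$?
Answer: $-16160$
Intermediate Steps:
$n{\left(I \right)} = - 7 I^{2}$ ($n{\left(I \right)} = - 7 I I = - 7 I^{2}$)
$G{\left(p \right)} = 0$
$G{\left(n{\left(0 + 6 \right)} \right)} - 16160 = 0 - 16160 = -16160$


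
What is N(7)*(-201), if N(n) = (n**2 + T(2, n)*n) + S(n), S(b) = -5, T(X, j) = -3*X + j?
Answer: -10251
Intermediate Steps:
T(X, j) = j - 3*X
N(n) = -5 + n**2 + n*(-6 + n) (N(n) = (n**2 + (n - 3*2)*n) - 5 = (n**2 + (n - 6)*n) - 5 = (n**2 + (-6 + n)*n) - 5 = (n**2 + n*(-6 + n)) - 5 = -5 + n**2 + n*(-6 + n))
N(7)*(-201) = (-5 + 7**2 + 7*(-6 + 7))*(-201) = (-5 + 49 + 7*1)*(-201) = (-5 + 49 + 7)*(-201) = 51*(-201) = -10251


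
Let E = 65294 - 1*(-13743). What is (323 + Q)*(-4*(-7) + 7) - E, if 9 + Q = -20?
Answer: -68747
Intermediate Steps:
Q = -29 (Q = -9 - 20 = -29)
E = 79037 (E = 65294 + 13743 = 79037)
(323 + Q)*(-4*(-7) + 7) - E = (323 - 29)*(-4*(-7) + 7) - 1*79037 = 294*(28 + 7) - 79037 = 294*35 - 79037 = 10290 - 79037 = -68747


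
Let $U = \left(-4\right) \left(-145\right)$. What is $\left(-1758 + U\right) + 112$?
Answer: $-1066$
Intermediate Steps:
$U = 580$
$\left(-1758 + U\right) + 112 = \left(-1758 + 580\right) + 112 = -1178 + 112 = -1066$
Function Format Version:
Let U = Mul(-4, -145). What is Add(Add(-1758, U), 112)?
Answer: -1066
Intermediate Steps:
U = 580
Add(Add(-1758, U), 112) = Add(Add(-1758, 580), 112) = Add(-1178, 112) = -1066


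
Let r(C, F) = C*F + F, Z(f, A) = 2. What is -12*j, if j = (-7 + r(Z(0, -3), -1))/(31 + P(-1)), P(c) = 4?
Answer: 24/7 ≈ 3.4286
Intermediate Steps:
r(C, F) = F + C*F
j = -2/7 (j = (-7 - (1 + 2))/(31 + 4) = (-7 - 1*3)/35 = (-7 - 3)*(1/35) = -10*1/35 = -2/7 ≈ -0.28571)
-12*j = -12*(-2/7) = 24/7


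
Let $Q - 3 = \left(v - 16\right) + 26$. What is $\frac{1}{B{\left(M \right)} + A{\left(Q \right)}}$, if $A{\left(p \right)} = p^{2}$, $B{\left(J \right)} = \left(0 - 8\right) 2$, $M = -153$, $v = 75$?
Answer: $\frac{1}{7728} \approx 0.0001294$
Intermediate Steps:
$B{\left(J \right)} = -16$ ($B{\left(J \right)} = \left(-8\right) 2 = -16$)
$Q = 88$ ($Q = 3 + \left(\left(75 - 16\right) + 26\right) = 3 + \left(59 + 26\right) = 3 + 85 = 88$)
$\frac{1}{B{\left(M \right)} + A{\left(Q \right)}} = \frac{1}{-16 + 88^{2}} = \frac{1}{-16 + 7744} = \frac{1}{7728}$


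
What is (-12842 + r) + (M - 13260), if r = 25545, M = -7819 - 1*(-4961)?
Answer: -3415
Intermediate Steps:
M = -2858 (M = -7819 + 4961 = -2858)
(-12842 + r) + (M - 13260) = (-12842 + 25545) + (-2858 - 13260) = 12703 - 16118 = -3415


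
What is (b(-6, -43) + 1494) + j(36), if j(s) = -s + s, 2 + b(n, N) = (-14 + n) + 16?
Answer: 1488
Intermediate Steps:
b(n, N) = n (b(n, N) = -2 + ((-14 + n) + 16) = -2 + (2 + n) = n)
j(s) = 0
(b(-6, -43) + 1494) + j(36) = (-6 + 1494) + 0 = 1488 + 0 = 1488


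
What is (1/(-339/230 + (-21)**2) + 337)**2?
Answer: 1160621606002609/10219390281 ≈ 1.1357e+5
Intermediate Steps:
(1/(-339/230 + (-21)**2) + 337)**2 = (1/(-339*1/230 + 441) + 337)**2 = (1/(-339/230 + 441) + 337)**2 = (1/(101091/230) + 337)**2 = (230/101091 + 337)**2 = (34067897/101091)**2 = 1160621606002609/10219390281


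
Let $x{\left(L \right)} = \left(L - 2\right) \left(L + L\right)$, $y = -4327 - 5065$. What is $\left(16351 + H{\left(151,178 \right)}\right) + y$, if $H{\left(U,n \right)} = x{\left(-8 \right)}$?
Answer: $7119$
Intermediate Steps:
$y = -9392$ ($y = -4327 - 5065 = -9392$)
$x{\left(L \right)} = 2 L \left(-2 + L\right)$ ($x{\left(L \right)} = \left(-2 + L\right) 2 L = 2 L \left(-2 + L\right)$)
$H{\left(U,n \right)} = 160$ ($H{\left(U,n \right)} = 2 \left(-8\right) \left(-2 - 8\right) = 2 \left(-8\right) \left(-10\right) = 160$)
$\left(16351 + H{\left(151,178 \right)}\right) + y = \left(16351 + 160\right) - 9392 = 16511 - 9392 = 7119$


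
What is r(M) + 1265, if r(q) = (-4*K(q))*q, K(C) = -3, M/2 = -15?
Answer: 905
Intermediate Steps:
M = -30 (M = 2*(-15) = -30)
r(q) = 12*q (r(q) = (-4*(-3))*q = 12*q)
r(M) + 1265 = 12*(-30) + 1265 = -360 + 1265 = 905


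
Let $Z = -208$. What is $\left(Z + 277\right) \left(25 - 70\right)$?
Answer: $-3105$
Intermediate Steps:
$\left(Z + 277\right) \left(25 - 70\right) = \left(-208 + 277\right) \left(25 - 70\right) = 69 \left(-45\right) = -3105$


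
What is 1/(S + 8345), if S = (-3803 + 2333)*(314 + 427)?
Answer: -1/1080925 ≈ -9.2513e-7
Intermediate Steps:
S = -1089270 (S = -1470*741 = -1089270)
1/(S + 8345) = 1/(-1089270 + 8345) = 1/(-1080925) = -1/1080925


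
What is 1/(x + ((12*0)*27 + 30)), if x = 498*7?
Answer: 1/3516 ≈ 0.00028441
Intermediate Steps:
x = 3486
1/(x + ((12*0)*27 + 30)) = 1/(3486 + ((12*0)*27 + 30)) = 1/(3486 + (0*27 + 30)) = 1/(3486 + (0 + 30)) = 1/(3486 + 30) = 1/3516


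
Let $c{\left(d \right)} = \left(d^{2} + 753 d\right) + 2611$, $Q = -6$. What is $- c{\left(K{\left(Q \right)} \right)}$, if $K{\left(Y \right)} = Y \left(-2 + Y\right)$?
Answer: $-41059$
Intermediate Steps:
$c{\left(d \right)} = 2611 + d^{2} + 753 d$
$- c{\left(K{\left(Q \right)} \right)} = - (2611 + \left(- 6 \left(-2 - 6\right)\right)^{2} + 753 \left(- 6 \left(-2 - 6\right)\right)) = - (2611 + \left(\left(-6\right) \left(-8\right)\right)^{2} + 753 \left(\left(-6\right) \left(-8\right)\right)) = - (2611 + 48^{2} + 753 \cdot 48) = - (2611 + 2304 + 36144) = \left(-1\right) 41059 = -41059$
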